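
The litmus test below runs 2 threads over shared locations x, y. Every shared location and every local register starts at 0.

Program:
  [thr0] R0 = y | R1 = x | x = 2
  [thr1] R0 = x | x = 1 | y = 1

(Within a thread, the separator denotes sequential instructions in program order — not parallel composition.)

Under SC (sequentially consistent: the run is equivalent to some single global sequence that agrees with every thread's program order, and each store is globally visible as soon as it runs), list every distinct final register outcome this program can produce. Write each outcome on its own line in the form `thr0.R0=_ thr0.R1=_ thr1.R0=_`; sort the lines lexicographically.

outcome vector order: (thr0.R0,thr0.R1,thr1.R0)
|SC outcomes| = 4

thr0.R0=0 thr0.R1=0 thr1.R0=0
thr0.R0=0 thr0.R1=0 thr1.R0=2
thr0.R0=0 thr0.R1=1 thr1.R0=0
thr0.R0=1 thr0.R1=1 thr1.R0=0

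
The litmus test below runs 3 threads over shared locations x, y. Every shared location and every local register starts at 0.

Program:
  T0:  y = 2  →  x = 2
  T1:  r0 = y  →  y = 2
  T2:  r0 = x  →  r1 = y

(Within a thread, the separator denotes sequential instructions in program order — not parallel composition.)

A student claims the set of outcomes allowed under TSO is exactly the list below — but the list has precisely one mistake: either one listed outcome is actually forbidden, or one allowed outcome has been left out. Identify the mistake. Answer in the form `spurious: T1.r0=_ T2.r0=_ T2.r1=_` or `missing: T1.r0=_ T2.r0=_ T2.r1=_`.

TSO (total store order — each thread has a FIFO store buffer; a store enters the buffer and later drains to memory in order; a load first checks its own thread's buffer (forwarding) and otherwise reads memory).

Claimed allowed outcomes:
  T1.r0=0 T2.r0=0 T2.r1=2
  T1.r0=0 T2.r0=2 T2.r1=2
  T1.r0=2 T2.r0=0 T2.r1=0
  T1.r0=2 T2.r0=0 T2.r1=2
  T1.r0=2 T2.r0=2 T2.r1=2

missing: T1.r0=0 T2.r0=0 T2.r1=0

outcome vector order: (T1.r0,T2.r0,T2.r1)
TSO (6): (0,0,0), (0,0,2), (0,2,2), (2,0,0), (2,0,2), (2,2,2)
TSO∖claimed = {(0,0,0)}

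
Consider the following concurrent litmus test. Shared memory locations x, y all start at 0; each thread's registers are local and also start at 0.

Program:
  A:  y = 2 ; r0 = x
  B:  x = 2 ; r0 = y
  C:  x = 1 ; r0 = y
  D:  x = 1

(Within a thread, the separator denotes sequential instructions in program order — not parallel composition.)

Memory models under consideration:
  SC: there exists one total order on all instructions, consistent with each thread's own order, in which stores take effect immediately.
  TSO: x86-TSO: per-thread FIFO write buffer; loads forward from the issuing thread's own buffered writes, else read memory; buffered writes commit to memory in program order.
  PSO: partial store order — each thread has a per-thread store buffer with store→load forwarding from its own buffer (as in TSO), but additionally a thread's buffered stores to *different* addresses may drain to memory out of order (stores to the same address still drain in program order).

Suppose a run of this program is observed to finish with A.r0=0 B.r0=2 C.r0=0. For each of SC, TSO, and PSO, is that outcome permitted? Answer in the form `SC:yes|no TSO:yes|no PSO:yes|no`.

SC:no TSO:yes PSO:yes

outcome vector order: (A.r0,B.r0,C.r0)
under SC → <0 2 2>, <1 0 0>, <1 0 2>, <1 2 0>, <1 2 2>, <2 0 0>, <2 0 2>, <2 2 0>, <2 2 2>
under TSO → <0 0 0>, <0 0 2>, <0 2 0>, <0 2 2>, <1 0 0>, <1 0 2>, <1 2 0>, <1 2 2>, <2 0 0>, <2 0 2>, <2 2 0>, <2 2 2>
under PSO → <0 0 0>, <0 0 2>, <0 2 0>, <0 2 2>, <1 0 0>, <1 0 2>, <1 2 0>, <1 2 2>, <2 0 0>, <2 0 2>, <2 2 0>, <2 2 2>
target <0 2 0> ∈ {TSO,PSO}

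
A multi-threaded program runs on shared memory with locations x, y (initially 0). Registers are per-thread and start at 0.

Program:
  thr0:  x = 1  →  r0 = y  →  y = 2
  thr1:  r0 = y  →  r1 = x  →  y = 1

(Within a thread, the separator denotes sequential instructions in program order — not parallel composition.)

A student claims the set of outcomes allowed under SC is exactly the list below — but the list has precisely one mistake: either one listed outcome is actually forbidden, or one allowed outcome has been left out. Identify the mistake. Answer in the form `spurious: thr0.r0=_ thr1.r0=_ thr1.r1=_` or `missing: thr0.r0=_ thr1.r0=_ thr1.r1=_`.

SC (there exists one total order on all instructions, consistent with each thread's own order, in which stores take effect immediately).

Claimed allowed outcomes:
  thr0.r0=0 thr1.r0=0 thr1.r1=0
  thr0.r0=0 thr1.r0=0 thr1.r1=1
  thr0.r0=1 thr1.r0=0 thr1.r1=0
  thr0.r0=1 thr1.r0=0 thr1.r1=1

outcome vector order: (thr0.r0,thr1.r0,thr1.r1)
SC: 5 outcomes — {000; 001; 021; 100; 101}
SC∖claimed = {021}

missing: thr0.r0=0 thr1.r0=2 thr1.r1=1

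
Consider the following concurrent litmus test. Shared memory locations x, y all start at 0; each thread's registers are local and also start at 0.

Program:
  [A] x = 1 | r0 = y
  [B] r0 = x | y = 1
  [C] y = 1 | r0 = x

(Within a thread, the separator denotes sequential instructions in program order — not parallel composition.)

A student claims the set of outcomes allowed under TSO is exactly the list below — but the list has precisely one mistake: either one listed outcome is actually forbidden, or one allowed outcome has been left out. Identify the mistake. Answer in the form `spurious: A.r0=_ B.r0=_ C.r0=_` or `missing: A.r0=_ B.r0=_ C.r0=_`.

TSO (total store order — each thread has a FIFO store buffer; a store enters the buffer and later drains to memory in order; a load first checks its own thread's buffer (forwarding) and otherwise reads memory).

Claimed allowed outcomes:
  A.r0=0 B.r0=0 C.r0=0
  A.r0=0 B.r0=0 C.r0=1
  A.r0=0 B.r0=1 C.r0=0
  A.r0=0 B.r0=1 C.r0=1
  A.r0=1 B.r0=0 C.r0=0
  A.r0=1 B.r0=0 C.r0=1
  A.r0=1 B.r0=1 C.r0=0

missing: A.r0=1 B.r0=1 C.r0=1

outcome vector order: (A.r0,B.r0,C.r0)
TSO (8): 0/0/0; 0/0/1; 0/1/0; 0/1/1; 1/0/0; 1/0/1; 1/1/0; 1/1/1
TSO∖claimed = {1/1/1}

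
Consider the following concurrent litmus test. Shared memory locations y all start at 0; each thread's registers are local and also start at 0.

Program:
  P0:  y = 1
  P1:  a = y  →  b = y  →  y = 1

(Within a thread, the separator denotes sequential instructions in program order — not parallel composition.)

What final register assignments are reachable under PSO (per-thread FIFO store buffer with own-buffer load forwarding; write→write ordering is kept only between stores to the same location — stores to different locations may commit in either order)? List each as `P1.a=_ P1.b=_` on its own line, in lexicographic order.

P1.a=0 P1.b=0
P1.a=0 P1.b=1
P1.a=1 P1.b=1

outcome vector order: (P1.a,P1.b)
|PSO outcomes| = 3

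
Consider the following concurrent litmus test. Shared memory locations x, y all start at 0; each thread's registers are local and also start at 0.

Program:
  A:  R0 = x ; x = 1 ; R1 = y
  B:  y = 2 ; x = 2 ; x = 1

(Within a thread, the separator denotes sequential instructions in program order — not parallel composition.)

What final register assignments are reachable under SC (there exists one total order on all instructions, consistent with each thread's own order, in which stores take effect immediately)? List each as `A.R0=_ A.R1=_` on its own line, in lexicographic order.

A.R0=0 A.R1=0
A.R0=0 A.R1=2
A.R0=1 A.R1=2
A.R0=2 A.R1=2

outcome vector order: (A.R0,A.R1)
|SC outcomes| = 4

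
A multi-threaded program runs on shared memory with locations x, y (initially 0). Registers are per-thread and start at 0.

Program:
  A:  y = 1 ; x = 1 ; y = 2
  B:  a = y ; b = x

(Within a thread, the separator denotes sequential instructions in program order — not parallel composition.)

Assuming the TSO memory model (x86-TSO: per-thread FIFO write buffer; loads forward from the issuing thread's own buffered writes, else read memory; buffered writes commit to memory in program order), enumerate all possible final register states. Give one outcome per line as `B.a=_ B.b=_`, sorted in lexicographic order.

B.a=0 B.b=0
B.a=0 B.b=1
B.a=1 B.b=0
B.a=1 B.b=1
B.a=2 B.b=1

outcome vector order: (B.a,B.b)
|TSO outcomes| = 5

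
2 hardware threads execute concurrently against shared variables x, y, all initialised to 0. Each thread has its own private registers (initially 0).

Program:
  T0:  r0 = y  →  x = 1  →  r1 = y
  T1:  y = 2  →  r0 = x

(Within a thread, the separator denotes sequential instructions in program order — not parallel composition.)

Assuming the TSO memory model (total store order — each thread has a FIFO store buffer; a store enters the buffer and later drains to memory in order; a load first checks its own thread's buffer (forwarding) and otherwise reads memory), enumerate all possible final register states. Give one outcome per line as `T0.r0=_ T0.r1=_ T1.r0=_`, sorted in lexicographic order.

outcome vector order: (T0.r0,T0.r1,T1.r0)
|TSO outcomes| = 6

T0.r0=0 T0.r1=0 T1.r0=0
T0.r0=0 T0.r1=0 T1.r0=1
T0.r0=0 T0.r1=2 T1.r0=0
T0.r0=0 T0.r1=2 T1.r0=1
T0.r0=2 T0.r1=2 T1.r0=0
T0.r0=2 T0.r1=2 T1.r0=1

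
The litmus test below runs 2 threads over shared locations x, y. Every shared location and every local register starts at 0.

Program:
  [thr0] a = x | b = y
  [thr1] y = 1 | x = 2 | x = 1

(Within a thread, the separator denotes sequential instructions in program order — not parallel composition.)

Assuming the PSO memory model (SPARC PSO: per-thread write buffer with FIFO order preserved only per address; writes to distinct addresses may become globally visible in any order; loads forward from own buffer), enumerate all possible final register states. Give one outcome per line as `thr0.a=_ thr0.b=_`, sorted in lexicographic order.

outcome vector order: (thr0.a,thr0.b)
|PSO outcomes| = 6

thr0.a=0 thr0.b=0
thr0.a=0 thr0.b=1
thr0.a=1 thr0.b=0
thr0.a=1 thr0.b=1
thr0.a=2 thr0.b=0
thr0.a=2 thr0.b=1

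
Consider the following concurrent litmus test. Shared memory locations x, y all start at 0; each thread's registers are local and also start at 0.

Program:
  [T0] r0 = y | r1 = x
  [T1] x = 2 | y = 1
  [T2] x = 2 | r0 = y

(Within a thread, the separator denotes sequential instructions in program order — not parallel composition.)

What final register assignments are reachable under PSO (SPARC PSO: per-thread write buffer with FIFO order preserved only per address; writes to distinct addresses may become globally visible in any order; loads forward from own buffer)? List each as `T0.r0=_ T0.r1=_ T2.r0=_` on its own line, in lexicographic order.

outcome vector order: (T0.r0,T0.r1,T2.r0)
|PSO outcomes| = 8

T0.r0=0 T0.r1=0 T2.r0=0
T0.r0=0 T0.r1=0 T2.r0=1
T0.r0=0 T0.r1=2 T2.r0=0
T0.r0=0 T0.r1=2 T2.r0=1
T0.r0=1 T0.r1=0 T2.r0=0
T0.r0=1 T0.r1=0 T2.r0=1
T0.r0=1 T0.r1=2 T2.r0=0
T0.r0=1 T0.r1=2 T2.r0=1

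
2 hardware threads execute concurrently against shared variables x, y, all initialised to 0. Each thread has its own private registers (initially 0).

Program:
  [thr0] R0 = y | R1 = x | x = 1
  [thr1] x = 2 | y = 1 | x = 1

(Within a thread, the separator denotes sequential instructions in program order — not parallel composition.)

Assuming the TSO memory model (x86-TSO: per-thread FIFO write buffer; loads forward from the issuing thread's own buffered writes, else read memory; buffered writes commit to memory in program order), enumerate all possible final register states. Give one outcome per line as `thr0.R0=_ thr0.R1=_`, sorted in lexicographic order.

outcome vector order: (thr0.R0,thr0.R1)
|TSO outcomes| = 5

thr0.R0=0 thr0.R1=0
thr0.R0=0 thr0.R1=1
thr0.R0=0 thr0.R1=2
thr0.R0=1 thr0.R1=1
thr0.R0=1 thr0.R1=2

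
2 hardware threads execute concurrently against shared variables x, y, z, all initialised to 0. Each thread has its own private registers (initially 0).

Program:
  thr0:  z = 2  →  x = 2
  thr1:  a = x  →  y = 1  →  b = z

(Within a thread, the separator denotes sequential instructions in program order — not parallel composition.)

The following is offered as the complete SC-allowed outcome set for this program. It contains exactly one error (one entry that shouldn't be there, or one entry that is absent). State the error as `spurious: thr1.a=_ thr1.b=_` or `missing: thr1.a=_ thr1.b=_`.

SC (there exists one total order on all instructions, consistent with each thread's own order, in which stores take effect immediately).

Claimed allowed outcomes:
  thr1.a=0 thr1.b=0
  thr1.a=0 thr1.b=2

outcome vector order: (thr1.a,thr1.b)
SC: 3 outcomes — {00, 02, 22}
SC∖claimed = {22}

missing: thr1.a=2 thr1.b=2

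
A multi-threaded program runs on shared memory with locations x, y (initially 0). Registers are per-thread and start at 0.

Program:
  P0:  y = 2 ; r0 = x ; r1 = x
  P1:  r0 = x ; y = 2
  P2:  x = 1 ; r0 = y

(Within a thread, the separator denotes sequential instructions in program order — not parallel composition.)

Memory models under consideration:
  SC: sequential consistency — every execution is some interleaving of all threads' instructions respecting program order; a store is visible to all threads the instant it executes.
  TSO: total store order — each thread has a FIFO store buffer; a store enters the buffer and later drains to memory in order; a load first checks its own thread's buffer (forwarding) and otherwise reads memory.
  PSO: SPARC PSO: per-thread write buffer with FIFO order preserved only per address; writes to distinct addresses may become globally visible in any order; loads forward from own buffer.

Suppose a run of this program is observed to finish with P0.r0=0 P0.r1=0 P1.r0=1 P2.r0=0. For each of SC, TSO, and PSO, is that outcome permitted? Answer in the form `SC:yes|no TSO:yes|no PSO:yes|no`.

SC:no TSO:yes PSO:yes

outcome vector order: (P0.r0,P0.r1,P1.r0,P2.r0)
under SC → 0002; 0012; 0102; 0112; 1100; 1102; 1110; 1112
under TSO → 0000; 0002; 0010; 0012; 0100; 0102; 0110; 0112; 1100; 1102; 1110; 1112
under PSO → 0000; 0002; 0010; 0012; 0100; 0102; 0110; 0112; 1100; 1102; 1110; 1112
target 0010 ∈ {TSO,PSO}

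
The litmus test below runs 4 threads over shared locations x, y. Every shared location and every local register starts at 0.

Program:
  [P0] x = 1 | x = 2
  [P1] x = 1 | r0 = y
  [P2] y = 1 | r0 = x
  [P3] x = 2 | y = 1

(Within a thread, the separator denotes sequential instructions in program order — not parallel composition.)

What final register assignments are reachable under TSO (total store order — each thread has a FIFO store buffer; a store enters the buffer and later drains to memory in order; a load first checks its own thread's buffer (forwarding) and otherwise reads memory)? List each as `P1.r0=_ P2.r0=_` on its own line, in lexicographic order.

P1.r0=0 P2.r0=0
P1.r0=0 P2.r0=1
P1.r0=0 P2.r0=2
P1.r0=1 P2.r0=0
P1.r0=1 P2.r0=1
P1.r0=1 P2.r0=2

outcome vector order: (P1.r0,P2.r0)
|TSO outcomes| = 6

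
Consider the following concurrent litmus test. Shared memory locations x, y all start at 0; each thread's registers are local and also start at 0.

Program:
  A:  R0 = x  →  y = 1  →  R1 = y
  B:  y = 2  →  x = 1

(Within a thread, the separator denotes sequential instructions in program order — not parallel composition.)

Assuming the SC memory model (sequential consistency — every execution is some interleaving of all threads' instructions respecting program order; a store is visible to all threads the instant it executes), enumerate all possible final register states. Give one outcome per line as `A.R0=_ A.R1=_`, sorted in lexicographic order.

A.R0=0 A.R1=1
A.R0=0 A.R1=2
A.R0=1 A.R1=1

outcome vector order: (A.R0,A.R1)
|SC outcomes| = 3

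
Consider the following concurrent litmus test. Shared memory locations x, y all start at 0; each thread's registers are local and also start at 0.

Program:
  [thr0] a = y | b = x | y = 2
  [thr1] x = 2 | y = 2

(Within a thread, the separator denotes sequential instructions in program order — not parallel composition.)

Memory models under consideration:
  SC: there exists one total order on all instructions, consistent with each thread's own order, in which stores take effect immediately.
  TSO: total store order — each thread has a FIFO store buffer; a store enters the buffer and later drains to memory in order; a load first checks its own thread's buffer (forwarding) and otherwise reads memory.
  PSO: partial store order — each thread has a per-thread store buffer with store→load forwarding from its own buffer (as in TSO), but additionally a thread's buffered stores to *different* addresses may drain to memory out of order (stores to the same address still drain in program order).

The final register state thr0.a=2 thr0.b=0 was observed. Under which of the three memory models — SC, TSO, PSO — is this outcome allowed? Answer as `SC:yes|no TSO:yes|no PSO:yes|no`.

SC:no TSO:no PSO:yes

outcome vector order: (thr0.a,thr0.b)
under SC → 0/0 0/2 2/2
under TSO → 0/0 0/2 2/2
under PSO → 0/0 0/2 2/0 2/2
target 2/0 ∈ {PSO}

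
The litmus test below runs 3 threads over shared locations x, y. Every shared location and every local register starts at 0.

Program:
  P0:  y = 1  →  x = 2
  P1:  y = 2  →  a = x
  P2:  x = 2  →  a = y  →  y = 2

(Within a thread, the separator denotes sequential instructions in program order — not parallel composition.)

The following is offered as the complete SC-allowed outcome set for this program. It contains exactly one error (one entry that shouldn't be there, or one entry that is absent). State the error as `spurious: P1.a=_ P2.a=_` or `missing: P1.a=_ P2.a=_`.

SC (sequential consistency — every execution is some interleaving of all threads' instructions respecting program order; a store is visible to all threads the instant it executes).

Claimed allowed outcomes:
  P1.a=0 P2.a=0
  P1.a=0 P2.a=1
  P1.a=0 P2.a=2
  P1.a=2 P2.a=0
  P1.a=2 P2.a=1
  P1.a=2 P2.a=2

spurious: P1.a=0 P2.a=0

outcome vector order: (P1.a,P2.a)
[SC] allowed = {(0,1); (0,2); (2,0); (2,1); (2,2)}
claimed∖SC = {(0,0)}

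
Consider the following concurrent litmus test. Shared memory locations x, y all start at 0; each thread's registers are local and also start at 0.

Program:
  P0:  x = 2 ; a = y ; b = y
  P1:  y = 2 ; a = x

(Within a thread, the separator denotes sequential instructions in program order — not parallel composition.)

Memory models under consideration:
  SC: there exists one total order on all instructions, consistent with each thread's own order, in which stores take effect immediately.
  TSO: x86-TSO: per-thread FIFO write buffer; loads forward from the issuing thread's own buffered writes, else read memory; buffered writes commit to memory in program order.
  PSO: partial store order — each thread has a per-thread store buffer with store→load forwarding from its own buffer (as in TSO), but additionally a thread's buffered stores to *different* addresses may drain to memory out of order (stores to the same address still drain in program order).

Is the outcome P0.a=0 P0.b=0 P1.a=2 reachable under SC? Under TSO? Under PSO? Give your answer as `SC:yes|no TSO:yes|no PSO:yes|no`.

SC:yes TSO:yes PSO:yes

outcome vector order: (P0.a,P0.b,P1.a)
SC: 4 outcomes — {<0 0 2>; <0 2 2>; <2 2 0>; <2 2 2>}
TSO: 6 outcomes — {<0 0 0>; <0 0 2>; <0 2 0>; <0 2 2>; <2 2 0>; <2 2 2>}
PSO: 6 outcomes — {<0 0 0>; <0 0 2>; <0 2 0>; <0 2 2>; <2 2 0>; <2 2 2>}
target <0 0 2> ∈ {SC,TSO,PSO}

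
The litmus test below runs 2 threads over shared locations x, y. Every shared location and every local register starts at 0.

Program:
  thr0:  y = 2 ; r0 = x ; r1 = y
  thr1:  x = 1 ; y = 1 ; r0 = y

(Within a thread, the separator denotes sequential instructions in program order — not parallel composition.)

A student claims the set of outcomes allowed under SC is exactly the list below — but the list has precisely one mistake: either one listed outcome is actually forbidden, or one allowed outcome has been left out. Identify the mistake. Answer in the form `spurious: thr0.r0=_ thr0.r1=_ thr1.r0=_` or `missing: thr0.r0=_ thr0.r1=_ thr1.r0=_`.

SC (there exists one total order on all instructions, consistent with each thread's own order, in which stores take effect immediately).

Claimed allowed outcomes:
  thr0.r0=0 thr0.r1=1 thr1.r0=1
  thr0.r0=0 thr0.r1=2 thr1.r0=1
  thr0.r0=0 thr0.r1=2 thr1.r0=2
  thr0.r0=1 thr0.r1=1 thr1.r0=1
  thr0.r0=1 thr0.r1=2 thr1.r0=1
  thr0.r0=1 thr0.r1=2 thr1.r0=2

spurious: thr0.r0=0 thr0.r1=2 thr1.r0=2

outcome vector order: (thr0.r0,thr0.r1,thr1.r0)
SC (5): 011 021 111 121 122
claimed∖SC = {022}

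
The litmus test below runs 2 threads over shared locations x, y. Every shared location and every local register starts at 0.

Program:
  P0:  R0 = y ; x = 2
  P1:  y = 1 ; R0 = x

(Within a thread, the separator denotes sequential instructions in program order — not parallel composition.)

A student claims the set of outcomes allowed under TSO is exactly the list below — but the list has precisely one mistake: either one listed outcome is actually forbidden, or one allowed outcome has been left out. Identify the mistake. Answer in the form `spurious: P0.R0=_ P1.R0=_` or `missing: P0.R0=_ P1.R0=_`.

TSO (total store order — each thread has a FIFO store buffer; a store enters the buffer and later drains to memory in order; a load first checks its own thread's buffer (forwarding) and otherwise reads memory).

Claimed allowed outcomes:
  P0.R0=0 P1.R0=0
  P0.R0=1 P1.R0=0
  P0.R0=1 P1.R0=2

outcome vector order: (P0.R0,P1.R0)
[TSO] allowed = {0/0; 0/2; 1/0; 1/2}
TSO∖claimed = {0/2}

missing: P0.R0=0 P1.R0=2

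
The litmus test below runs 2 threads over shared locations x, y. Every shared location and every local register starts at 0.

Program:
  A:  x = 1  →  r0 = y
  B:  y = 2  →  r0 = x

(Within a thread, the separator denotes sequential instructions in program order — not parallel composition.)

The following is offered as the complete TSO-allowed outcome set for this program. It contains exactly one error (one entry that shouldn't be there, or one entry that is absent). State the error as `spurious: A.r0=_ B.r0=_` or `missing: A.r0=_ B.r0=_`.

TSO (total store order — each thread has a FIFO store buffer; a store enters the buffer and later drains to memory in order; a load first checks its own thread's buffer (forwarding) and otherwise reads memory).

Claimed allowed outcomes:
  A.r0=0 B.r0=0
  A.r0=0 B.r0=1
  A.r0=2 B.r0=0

missing: A.r0=2 B.r0=1

outcome vector order: (A.r0,B.r0)
under TSO → (0,0); (0,1); (2,0); (2,1)
TSO∖claimed = {(2,1)}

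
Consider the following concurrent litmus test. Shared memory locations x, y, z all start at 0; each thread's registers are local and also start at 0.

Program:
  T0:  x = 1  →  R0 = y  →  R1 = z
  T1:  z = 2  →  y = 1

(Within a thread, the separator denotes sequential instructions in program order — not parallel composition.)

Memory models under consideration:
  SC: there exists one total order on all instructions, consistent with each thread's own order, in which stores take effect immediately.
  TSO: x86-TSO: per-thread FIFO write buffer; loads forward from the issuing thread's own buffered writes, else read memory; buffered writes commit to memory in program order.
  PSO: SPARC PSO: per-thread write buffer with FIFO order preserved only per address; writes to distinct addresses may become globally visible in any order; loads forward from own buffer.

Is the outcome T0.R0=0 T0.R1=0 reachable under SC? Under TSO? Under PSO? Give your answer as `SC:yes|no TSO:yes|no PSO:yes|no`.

SC:yes TSO:yes PSO:yes

outcome vector order: (T0.R0,T0.R1)
[SC] allowed = {(0,0) (0,2) (1,2)}
[TSO] allowed = {(0,0) (0,2) (1,2)}
[PSO] allowed = {(0,0) (0,2) (1,0) (1,2)}
target (0,0) ∈ {SC,TSO,PSO}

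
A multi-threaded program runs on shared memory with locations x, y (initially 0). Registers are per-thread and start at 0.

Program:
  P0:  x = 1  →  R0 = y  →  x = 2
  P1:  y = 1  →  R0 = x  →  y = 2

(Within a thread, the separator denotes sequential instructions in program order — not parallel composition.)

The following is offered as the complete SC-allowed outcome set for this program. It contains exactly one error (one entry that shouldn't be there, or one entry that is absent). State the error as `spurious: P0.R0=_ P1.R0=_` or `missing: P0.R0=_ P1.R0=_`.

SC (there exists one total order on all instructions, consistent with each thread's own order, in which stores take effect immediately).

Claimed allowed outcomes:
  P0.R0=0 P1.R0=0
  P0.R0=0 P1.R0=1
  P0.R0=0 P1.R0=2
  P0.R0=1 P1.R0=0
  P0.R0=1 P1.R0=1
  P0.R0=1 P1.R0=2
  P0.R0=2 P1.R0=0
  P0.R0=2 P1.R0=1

spurious: P0.R0=0 P1.R0=0

outcome vector order: (P0.R0,P1.R0)
under SC → 01; 02; 10; 11; 12; 20; 21
claimed∖SC = {00}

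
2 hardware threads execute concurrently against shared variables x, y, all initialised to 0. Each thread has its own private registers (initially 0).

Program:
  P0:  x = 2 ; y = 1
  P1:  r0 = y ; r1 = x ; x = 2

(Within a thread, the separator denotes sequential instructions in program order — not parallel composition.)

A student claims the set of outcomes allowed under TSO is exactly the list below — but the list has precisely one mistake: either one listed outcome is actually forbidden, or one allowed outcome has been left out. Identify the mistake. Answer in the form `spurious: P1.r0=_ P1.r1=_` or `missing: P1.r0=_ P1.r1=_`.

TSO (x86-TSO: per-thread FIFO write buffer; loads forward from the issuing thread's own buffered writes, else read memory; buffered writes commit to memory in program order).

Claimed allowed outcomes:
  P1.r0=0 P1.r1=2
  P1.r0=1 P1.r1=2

missing: P1.r0=0 P1.r1=0

outcome vector order: (P1.r0,P1.r1)
TSO: 3 outcomes — {(0,0) (0,2) (1,2)}
TSO∖claimed = {(0,0)}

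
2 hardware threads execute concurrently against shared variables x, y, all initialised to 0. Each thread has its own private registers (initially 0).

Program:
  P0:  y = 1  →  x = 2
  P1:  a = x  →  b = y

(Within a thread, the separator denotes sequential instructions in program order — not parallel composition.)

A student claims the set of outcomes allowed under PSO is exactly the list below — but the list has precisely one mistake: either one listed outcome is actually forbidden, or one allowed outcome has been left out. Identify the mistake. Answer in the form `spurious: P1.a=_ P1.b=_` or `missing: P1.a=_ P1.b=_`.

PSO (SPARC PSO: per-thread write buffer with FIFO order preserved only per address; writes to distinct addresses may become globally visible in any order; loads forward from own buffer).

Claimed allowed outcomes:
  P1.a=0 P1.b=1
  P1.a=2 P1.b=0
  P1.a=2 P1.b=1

missing: P1.a=0 P1.b=0

outcome vector order: (P1.a,P1.b)
[PSO] allowed = {<0 0> <0 1> <2 0> <2 1>}
PSO∖claimed = {<0 0>}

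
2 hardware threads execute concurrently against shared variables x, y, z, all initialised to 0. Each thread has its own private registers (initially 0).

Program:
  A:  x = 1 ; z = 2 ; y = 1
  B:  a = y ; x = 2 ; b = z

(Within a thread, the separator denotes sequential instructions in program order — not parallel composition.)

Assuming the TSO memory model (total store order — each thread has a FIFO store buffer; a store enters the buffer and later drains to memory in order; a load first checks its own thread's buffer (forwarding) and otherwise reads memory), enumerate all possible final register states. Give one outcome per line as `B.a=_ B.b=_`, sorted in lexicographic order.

B.a=0 B.b=0
B.a=0 B.b=2
B.a=1 B.b=2

outcome vector order: (B.a,B.b)
|TSO outcomes| = 3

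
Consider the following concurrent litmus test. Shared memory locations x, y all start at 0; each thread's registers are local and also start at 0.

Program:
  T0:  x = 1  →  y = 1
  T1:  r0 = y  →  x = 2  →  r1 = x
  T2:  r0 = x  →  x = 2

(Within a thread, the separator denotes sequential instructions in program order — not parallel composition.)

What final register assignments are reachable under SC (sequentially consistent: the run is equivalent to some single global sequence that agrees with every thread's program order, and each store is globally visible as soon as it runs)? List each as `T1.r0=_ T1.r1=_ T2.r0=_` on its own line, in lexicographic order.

T1.r0=0 T1.r1=1 T2.r0=0
T1.r0=0 T1.r1=1 T2.r0=1
T1.r0=0 T1.r1=1 T2.r0=2
T1.r0=0 T1.r1=2 T2.r0=0
T1.r0=0 T1.r1=2 T2.r0=1
T1.r0=0 T1.r1=2 T2.r0=2
T1.r0=1 T1.r1=2 T2.r0=0
T1.r0=1 T1.r1=2 T2.r0=1
T1.r0=1 T1.r1=2 T2.r0=2

outcome vector order: (T1.r0,T1.r1,T2.r0)
|SC outcomes| = 9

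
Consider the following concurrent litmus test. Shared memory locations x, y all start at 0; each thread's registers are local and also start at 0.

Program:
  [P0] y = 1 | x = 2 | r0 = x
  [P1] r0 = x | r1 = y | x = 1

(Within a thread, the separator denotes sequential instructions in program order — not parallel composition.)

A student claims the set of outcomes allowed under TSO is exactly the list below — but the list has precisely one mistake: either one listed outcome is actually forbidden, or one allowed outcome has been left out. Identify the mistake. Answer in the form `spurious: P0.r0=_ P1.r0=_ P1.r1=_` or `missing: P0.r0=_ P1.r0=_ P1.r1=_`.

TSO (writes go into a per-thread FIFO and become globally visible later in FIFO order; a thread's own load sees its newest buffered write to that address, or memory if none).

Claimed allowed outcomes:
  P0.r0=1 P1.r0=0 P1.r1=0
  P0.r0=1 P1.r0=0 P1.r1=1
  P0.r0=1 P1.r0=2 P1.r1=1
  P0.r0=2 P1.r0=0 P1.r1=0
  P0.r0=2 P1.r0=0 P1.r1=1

outcome vector order: (P0.r0,P1.r0,P1.r1)
[TSO] allowed = {100; 101; 121; 200; 201; 221}
TSO∖claimed = {221}

missing: P0.r0=2 P1.r0=2 P1.r1=1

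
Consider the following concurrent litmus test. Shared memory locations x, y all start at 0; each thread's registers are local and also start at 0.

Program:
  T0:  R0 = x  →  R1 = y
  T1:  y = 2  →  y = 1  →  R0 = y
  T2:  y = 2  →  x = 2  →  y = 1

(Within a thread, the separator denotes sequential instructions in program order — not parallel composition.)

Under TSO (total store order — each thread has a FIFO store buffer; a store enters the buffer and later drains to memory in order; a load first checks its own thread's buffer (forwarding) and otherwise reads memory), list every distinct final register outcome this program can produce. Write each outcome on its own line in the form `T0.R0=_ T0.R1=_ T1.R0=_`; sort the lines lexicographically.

outcome vector order: (T0.R0,T0.R1,T1.R0)
|TSO outcomes| = 10

T0.R0=0 T0.R1=0 T1.R0=1
T0.R0=0 T0.R1=0 T1.R0=2
T0.R0=0 T0.R1=1 T1.R0=1
T0.R0=0 T0.R1=1 T1.R0=2
T0.R0=0 T0.R1=2 T1.R0=1
T0.R0=0 T0.R1=2 T1.R0=2
T0.R0=2 T0.R1=1 T1.R0=1
T0.R0=2 T0.R1=1 T1.R0=2
T0.R0=2 T0.R1=2 T1.R0=1
T0.R0=2 T0.R1=2 T1.R0=2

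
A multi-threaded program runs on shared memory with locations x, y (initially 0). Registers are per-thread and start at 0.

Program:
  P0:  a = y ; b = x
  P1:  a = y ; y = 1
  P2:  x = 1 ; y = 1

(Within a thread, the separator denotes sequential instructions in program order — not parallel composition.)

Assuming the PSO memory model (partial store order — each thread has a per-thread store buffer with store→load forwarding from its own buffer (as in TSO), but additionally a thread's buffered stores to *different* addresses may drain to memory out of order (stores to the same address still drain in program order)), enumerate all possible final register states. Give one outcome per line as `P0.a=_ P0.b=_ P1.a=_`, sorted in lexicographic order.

P0.a=0 P0.b=0 P1.a=0
P0.a=0 P0.b=0 P1.a=1
P0.a=0 P0.b=1 P1.a=0
P0.a=0 P0.b=1 P1.a=1
P0.a=1 P0.b=0 P1.a=0
P0.a=1 P0.b=0 P1.a=1
P0.a=1 P0.b=1 P1.a=0
P0.a=1 P0.b=1 P1.a=1

outcome vector order: (P0.a,P0.b,P1.a)
|PSO outcomes| = 8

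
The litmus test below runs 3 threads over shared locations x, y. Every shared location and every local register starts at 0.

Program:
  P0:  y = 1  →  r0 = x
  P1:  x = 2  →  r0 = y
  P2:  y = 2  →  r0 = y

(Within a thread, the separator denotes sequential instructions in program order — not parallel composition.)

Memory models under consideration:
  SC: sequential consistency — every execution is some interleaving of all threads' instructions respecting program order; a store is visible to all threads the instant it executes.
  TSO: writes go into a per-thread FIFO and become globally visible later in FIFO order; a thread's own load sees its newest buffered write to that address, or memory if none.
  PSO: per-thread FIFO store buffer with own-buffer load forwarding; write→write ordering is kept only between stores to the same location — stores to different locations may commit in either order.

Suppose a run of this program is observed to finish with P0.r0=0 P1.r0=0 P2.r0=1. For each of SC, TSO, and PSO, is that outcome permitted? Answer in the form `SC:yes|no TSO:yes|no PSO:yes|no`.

SC:no TSO:yes PSO:yes

outcome vector order: (P0.r0,P1.r0,P2.r0)
[SC] allowed = {011 012 022 201 202 211 212 221 222}
[TSO] allowed = {001 002 011 012 021 022 201 202 211 212 221 222}
[PSO] allowed = {001 002 011 012 021 022 201 202 211 212 221 222}
target 001 ∈ {TSO,PSO}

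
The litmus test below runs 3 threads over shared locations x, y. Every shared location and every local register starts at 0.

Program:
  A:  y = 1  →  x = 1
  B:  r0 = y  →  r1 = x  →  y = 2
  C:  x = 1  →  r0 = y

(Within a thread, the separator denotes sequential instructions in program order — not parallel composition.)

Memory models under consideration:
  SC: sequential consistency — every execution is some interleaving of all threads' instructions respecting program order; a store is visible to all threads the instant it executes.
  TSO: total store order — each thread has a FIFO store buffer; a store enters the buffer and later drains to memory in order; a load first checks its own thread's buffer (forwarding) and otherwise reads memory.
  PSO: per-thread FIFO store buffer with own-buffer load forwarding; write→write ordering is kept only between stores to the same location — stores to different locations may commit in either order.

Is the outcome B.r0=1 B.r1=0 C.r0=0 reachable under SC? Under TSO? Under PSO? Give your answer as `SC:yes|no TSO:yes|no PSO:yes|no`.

SC:no TSO:yes PSO:yes

outcome vector order: (B.r0,B.r1,C.r0)
SC (11): (0,0,0) (0,0,1) (0,0,2) (0,1,0) (0,1,1) (0,1,2) (1,0,1) (1,0,2) (1,1,0) (1,1,1) (1,1,2)
TSO (12): (0,0,0) (0,0,1) (0,0,2) (0,1,0) (0,1,1) (0,1,2) (1,0,0) (1,0,1) (1,0,2) (1,1,0) (1,1,1) (1,1,2)
PSO (12): (0,0,0) (0,0,1) (0,0,2) (0,1,0) (0,1,1) (0,1,2) (1,0,0) (1,0,1) (1,0,2) (1,1,0) (1,1,1) (1,1,2)
target (1,0,0) ∈ {TSO,PSO}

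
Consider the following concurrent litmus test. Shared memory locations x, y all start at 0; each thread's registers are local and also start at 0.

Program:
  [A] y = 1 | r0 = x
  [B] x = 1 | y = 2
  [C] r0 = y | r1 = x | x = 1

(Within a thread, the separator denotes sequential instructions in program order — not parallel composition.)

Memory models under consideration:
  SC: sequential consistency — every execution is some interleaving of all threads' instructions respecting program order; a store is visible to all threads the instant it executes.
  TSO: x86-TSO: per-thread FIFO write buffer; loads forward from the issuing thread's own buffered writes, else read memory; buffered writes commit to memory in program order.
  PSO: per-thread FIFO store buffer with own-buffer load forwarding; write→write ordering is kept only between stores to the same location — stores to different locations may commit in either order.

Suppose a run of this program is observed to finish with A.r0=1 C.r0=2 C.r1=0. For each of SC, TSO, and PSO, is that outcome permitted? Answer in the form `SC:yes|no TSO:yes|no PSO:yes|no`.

SC:no TSO:no PSO:yes

outcome vector order: (A.r0,C.r0,C.r1)
under SC → <0 0 0> <0 0 1> <0 1 0> <0 1 1> <0 2 1> <1 0 0> <1 0 1> <1 1 0> <1 1 1> <1 2 1>
under TSO → <0 0 0> <0 0 1> <0 1 0> <0 1 1> <0 2 1> <1 0 0> <1 0 1> <1 1 0> <1 1 1> <1 2 1>
under PSO → <0 0 0> <0 0 1> <0 1 0> <0 1 1> <0 2 0> <0 2 1> <1 0 0> <1 0 1> <1 1 0> <1 1 1> <1 2 0> <1 2 1>
target <1 2 0> ∈ {PSO}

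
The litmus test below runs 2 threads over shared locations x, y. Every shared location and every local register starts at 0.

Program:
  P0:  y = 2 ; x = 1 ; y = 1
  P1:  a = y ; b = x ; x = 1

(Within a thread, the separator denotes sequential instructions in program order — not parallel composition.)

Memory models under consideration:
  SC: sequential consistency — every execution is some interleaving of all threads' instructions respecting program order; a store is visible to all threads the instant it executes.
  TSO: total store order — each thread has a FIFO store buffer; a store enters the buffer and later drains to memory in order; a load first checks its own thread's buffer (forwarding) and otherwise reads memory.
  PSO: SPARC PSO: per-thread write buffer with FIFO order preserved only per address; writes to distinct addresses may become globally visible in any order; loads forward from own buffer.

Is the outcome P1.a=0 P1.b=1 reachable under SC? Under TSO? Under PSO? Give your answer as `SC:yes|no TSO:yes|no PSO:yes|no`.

SC:yes TSO:yes PSO:yes

outcome vector order: (P1.a,P1.b)
SC (5): <0 0> <0 1> <1 1> <2 0> <2 1>
TSO (5): <0 0> <0 1> <1 1> <2 0> <2 1>
PSO (6): <0 0> <0 1> <1 0> <1 1> <2 0> <2 1>
target <0 1> ∈ {SC,TSO,PSO}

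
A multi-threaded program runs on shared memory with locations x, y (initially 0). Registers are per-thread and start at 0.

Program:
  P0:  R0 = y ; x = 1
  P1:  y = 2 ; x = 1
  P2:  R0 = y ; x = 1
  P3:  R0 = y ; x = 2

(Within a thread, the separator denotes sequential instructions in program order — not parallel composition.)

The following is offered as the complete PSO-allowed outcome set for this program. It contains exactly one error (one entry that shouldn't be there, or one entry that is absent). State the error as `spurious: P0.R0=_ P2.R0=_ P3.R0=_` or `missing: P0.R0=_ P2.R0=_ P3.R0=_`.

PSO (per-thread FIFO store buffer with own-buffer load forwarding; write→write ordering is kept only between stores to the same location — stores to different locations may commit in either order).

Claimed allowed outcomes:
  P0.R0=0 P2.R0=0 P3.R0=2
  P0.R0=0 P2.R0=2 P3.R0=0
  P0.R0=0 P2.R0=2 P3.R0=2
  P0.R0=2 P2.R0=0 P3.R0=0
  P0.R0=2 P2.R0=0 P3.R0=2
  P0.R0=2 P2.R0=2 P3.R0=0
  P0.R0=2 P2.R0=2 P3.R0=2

outcome vector order: (P0.R0,P2.R0,P3.R0)
PSO: 8 outcomes — {<0 0 0>, <0 0 2>, <0 2 0>, <0 2 2>, <2 0 0>, <2 0 2>, <2 2 0>, <2 2 2>}
PSO∖claimed = {<0 0 0>}

missing: P0.R0=0 P2.R0=0 P3.R0=0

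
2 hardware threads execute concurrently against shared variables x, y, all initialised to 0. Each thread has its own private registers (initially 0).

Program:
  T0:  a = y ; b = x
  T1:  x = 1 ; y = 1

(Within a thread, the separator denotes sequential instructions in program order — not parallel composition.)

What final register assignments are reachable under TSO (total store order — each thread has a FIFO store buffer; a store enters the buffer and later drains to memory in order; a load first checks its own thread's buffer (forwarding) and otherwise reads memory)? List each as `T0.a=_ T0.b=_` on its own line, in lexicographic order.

outcome vector order: (T0.a,T0.b)
|TSO outcomes| = 3

T0.a=0 T0.b=0
T0.a=0 T0.b=1
T0.a=1 T0.b=1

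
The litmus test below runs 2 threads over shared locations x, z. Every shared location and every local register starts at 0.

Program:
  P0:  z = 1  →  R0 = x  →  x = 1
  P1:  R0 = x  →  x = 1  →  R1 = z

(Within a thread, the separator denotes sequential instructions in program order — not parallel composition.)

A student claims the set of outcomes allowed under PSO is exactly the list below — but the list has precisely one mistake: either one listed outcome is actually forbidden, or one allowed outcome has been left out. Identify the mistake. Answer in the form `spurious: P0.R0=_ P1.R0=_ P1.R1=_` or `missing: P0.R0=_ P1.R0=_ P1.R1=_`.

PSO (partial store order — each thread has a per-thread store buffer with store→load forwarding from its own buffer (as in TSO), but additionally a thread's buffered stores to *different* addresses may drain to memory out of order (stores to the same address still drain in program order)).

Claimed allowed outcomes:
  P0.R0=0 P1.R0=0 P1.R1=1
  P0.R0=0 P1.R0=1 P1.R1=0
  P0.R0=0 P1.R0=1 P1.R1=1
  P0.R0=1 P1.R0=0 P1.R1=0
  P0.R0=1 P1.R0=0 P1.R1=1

missing: P0.R0=0 P1.R0=0 P1.R1=0

outcome vector order: (P0.R0,P1.R0,P1.R1)
PSO (6): 000 001 010 011 100 101
PSO∖claimed = {000}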